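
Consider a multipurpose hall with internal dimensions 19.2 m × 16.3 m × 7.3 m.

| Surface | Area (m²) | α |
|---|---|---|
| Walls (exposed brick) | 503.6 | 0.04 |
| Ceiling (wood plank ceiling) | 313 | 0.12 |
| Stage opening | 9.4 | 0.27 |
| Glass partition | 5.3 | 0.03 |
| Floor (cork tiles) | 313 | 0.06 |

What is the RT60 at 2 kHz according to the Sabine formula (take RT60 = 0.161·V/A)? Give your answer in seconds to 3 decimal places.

A = Σ Sᵢαᵢ = 503.6×0.04 + 313×0.12 + 9.4×0.27 + 5.3×0.03 + 313×0.06 = 79.181 sabins.
Room volume: 2284.608 m³.
RT60 = 0.161 · V / A = 0.161 × 2284.608 / 79.181 = 4.645 s.

4.645 s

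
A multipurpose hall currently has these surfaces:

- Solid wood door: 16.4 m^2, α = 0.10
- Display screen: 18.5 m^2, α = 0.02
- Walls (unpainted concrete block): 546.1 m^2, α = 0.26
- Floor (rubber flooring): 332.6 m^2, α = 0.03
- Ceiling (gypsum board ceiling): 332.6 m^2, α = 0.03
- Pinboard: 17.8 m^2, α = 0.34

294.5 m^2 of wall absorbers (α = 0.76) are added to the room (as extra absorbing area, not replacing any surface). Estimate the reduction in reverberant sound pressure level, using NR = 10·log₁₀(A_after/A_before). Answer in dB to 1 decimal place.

Equivalent absorption area: A_before = 16.4×0.10 + 18.5×0.02 + 546.1×0.26 + 332.6×0.03 + 332.6×0.03 + 17.8×0.34 = 170.004 m^2.
Treatment contributes 294.5·0.76 = 223.820 sabins.
A_after = 170.004 + 223.820 = 393.824 sabins.
Reduction = 10 log₁₀(A_after/A_before) = 10 log₁₀(2.3166) = 3.6 dB.

3.6 dB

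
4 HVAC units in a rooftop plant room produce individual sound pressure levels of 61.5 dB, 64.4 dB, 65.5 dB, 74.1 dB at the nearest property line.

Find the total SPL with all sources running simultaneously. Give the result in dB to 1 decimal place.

Sum in the linear (power) domain: Σ 10^(Lᵢ/10) = 10^(61.5/10) + 10^(64.4/10) + 10^(65.5/10) + 10^(74.1/10) = 3.342e+07.
Back to dB: 10·log₁₀ Σ = 75.2 dB.

75.2 dB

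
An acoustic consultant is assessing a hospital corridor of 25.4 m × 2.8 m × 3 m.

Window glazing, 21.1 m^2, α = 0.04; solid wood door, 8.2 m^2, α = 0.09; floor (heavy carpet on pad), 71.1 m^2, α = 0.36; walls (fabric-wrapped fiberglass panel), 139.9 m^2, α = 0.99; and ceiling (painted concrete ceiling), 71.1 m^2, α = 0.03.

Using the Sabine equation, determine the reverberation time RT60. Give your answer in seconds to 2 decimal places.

0.20 s

Equivalent absorption area: A = 21.1·0.04 + 8.2·0.09 + 71.1·0.36 + 139.9·0.99 + 71.1·0.03 = 167.812 m^2.
Volume V = 25.4 × 2.8 × 3 = 213.36 m³.
RT60 = 0.161 · V / A = 0.161 × 213.36 / 167.812 = 0.20 s.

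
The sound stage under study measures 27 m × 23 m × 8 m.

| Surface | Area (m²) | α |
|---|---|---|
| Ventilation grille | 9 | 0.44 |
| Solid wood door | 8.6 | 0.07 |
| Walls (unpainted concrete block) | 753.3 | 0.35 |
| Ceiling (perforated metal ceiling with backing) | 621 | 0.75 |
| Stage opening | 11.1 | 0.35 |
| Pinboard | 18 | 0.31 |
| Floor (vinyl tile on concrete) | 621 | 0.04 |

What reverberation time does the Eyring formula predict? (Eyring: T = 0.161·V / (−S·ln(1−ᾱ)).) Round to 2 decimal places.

S = Σ Sᵢ = 2042.0 m².
Absorption A = 9·0.44 + 8.6·0.07 + 753.3·0.35 + 621·0.75 + 11.1·0.35 + 18·0.31 + 621·0.04 = 768.272 sabins.
ᾱ = 768.272 / 2042.0 = 0.3762.
−S·ln(1−ᾱ) = −2042.0 × ln(1 − 0.3762) = 963.672.
V = 27 × 23 × 8 = 4968 m³.
RT60 = 0.161 × 4968 / 963.672 = 0.83 s.

0.83 s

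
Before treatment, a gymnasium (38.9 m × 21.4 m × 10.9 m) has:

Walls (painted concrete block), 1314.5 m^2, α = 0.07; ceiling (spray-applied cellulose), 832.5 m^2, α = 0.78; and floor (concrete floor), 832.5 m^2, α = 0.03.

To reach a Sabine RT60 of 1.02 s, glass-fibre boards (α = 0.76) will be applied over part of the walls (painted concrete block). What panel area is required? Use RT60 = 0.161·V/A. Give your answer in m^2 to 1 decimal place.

Total absorption A₁ = 1314.5*0.07 + 832.5*0.78 + 832.5*0.03
  = 92.015 + 649.350 + 24.975 = 766.340 m^2 sabins.
Required A₂ = 0.161·9073.814/1.02 = 1432.239 sabins.
ΔA needed = 1432.239 − 766.340 = 665.899 sabins.
Each m^2 of panel replacing the walls (painted concrete block) adds (0.76 − 0.07) = 0.69 sabins.
Area = ΔA/Δα = 665.899/0.69 = 965.1 m^2.

965.1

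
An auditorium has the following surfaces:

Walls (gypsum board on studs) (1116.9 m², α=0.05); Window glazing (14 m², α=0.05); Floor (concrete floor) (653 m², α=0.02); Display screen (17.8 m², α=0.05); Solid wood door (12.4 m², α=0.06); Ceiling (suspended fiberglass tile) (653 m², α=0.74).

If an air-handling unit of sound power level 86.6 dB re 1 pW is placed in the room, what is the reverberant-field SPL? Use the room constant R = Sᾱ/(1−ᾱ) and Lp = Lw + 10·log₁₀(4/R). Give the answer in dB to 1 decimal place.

Σ(Sᵢαᵢ) = 1116.9×0.05 + 14×0.05 + 653×0.02 + 17.8×0.05 + 12.4×0.06 + 653×0.74 = 554.459; total area S = 2467.1 m².
ᾱ = 0.2247, so room constant R = A/(1−ᾱ) = 715.154 m².
Lp = 86.6 + 10·log₁₀(4/715.154) = 86.6 + (-22.52) = 64.1 dB.

64.1 dB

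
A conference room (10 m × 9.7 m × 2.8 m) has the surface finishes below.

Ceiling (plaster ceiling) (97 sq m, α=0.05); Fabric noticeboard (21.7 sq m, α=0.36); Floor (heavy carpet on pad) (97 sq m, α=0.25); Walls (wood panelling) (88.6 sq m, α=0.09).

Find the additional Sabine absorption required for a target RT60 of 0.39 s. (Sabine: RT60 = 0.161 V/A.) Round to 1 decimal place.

A₁ = Σ Sᵢαᵢ = 97×0.05 + 21.7×0.36 + 97×0.25 + 88.6×0.09 = 44.886 sabins.
Target A₂ = 0.161·271.6/0.39 = 112.122 sabins (V = 271.6 m³).
ΔA = A₂ − A₁ = 112.122 − 44.886 = 67.2 sabins.

67.2 sabins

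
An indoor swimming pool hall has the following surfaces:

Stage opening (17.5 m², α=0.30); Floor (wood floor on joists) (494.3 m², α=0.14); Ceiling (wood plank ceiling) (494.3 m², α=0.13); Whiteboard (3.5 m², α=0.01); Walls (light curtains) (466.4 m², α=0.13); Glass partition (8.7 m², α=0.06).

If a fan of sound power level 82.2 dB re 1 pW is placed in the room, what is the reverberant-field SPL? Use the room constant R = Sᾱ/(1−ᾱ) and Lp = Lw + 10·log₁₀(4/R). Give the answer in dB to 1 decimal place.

A = 199.900 sabins; S = 1484.7 m².
ᾱ = 199.900/1484.7 = 0.1346; R = Sᾱ/(1−ᾱ) = 199.900/(1−0.1346) = 230.991 m².
Lp = 82.2 + 10·log₁₀(4/230.991) = 82.2 + (-17.62) = 64.6 dB.

64.6 dB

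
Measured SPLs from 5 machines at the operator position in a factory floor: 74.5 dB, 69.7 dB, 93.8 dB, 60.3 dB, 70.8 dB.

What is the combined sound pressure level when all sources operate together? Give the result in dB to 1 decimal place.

93.9 dB

Sum in the linear (power) domain: Σ 10^(Lᵢ/10) = 10^(74.5/10) + 10^(69.7/10) + 10^(93.8/10) + 10^(60.3/10) + 10^(70.8/10) = 2.449e+09.
Back to dB: 10·log₁₀ Σ = 93.9 dB.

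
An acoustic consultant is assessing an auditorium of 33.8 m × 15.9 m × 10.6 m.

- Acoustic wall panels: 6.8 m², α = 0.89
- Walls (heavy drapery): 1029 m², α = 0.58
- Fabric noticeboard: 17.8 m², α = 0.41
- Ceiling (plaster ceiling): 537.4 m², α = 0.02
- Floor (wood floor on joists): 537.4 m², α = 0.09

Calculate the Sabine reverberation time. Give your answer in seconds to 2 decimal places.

Total absorption A = 6.8*0.89 + 1029*0.58 + 17.8*0.41 + 537.4*0.02 + 537.4*0.09
  = 6.052 + 596.820 + 7.298 + 10.748 + 48.366 = 669.284 m² sabins.
V = 33.8·15.9·10.6 = 5696.652 m³.
Sabine: RT60 = 0.161 × 5696.652 / 669.284 = 1.37 s.

1.37 seconds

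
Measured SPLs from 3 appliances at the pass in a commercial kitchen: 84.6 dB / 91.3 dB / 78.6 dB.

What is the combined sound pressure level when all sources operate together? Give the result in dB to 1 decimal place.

92.3 dB

Sum in the linear (power) domain: Σ 10^(Lᵢ/10) = 10^(84.6/10) + 10^(91.3/10) + 10^(78.6/10) = 1.71e+09.
Back to dB: 10·log₁₀ Σ = 92.3 dB.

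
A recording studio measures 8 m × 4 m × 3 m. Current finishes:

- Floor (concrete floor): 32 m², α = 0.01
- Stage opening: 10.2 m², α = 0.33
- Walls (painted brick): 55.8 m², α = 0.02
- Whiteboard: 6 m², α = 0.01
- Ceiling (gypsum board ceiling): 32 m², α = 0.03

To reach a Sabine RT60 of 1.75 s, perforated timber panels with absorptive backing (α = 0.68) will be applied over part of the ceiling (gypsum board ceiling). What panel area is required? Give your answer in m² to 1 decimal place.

4.6

Equivalent absorption area: A₁ = 32×0.01 + 10.2×0.33 + 55.8×0.02 + 6×0.01 + 32×0.03 = 5.822 m².
Required A₂ = 0.161·96/1.75 = 8.832 sabins.
Absorption to add: 8.832 − 5.822 = 3.010 sabins.
Net gain per m²: Δα = 0.68 − 0.03 = 0.65.
Area = ΔA/Δα = 3.010/0.65 = 4.6 m².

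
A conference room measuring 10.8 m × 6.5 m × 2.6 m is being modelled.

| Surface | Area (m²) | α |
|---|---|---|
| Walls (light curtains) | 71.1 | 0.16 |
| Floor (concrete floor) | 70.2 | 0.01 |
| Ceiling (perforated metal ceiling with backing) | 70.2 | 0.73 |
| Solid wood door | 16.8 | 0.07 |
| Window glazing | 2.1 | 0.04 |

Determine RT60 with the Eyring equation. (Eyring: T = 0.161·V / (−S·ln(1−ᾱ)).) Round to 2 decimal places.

Total surface area S = 71.1 + 70.2 + 70.2 + 16.8 + 2.1 = 230.4 m².
Σ(Sᵢαᵢ) = 71.1·0.16 + 70.2·0.01 + 70.2·0.73 + 16.8·0.07 + 2.1·0.04 = 64.584.
ᾱ = 64.584 / 230.4 = 0.2803.
−S·ln(1−ᾱ) = −230.4 × ln(1 − 0.2803) = 75.783.
V = 10.8 × 6.5 × 2.6 = 182.52 m³.
RT60 = 0.161 × 182.52 / 75.783 = 0.39 s.

0.39 sec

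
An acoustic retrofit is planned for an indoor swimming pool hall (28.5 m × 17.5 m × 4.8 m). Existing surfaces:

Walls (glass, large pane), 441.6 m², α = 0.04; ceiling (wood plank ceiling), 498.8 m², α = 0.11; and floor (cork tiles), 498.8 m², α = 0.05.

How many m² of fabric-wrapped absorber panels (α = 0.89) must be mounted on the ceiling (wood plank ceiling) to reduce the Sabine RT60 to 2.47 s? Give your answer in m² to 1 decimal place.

75.1

Equivalent absorption area: A₁ = 441.6*0.04 + 498.8*0.11 + 498.8*0.05 = 97.472 m².
Required A₂ = 0.161·2394/2.47 = 156.046 sabins.
Absorption to add: 156.046 − 97.472 = 58.574 sabins.
Each m² of panel replacing the ceiling (wood plank ceiling) adds (0.89 − 0.11) = 0.78 sabins.
Area = ΔA/Δα = 58.574/0.78 = 75.1 m².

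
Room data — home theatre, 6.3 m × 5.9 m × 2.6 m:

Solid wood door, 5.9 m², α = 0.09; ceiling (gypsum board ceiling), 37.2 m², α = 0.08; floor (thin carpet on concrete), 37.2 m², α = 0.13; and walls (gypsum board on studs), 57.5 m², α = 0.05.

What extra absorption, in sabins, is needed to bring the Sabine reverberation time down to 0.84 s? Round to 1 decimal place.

Equivalent absorption area: A₁ = 5.9*0.09 + 37.2*0.08 + 37.2*0.13 + 57.5*0.05 = 11.218 m².
Target A₂ = 0.161·96.642/0.84 = 18.523 sabins (V = 96.642 m³).
ΔA = A₂ − A₁ = 18.523 − 11.218 = 7.3 sabins.

7.3 sabins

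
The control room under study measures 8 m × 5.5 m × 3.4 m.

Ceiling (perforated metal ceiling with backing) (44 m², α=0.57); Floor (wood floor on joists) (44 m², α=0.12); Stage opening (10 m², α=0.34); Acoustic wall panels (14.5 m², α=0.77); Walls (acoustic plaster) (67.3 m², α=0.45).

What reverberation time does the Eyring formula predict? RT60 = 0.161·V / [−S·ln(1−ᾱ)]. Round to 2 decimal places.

Total surface area S = 44 + 44 + 10 + 14.5 + 67.3 = 179.8 m².
Absorption A = 44×0.57 + 44×0.12 + 10×0.34 + 14.5×0.77 + 67.3×0.45 = 75.210 sabins.
Mean coefficient ᾱ = A/S = 0.4183.
−S·ln(1−ᾱ) = −179.8 × ln(1 − 0.4183) = 97.416.
V = 8 × 5.5 × 3.4 = 149.6 m³.
T = 0.161·V/[−S·ln(1−ᾱ)] = 0.161·149.6/97.416 = 0.25 s.

0.25 seconds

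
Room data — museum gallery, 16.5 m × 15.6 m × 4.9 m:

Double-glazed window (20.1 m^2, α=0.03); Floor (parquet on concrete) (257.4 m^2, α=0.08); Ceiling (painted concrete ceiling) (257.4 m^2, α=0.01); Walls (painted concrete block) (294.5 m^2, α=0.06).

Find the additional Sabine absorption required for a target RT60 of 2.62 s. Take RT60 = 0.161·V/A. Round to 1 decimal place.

36.1 sabins

Total absorption A₁ = 20.1*0.03 + 257.4*0.08 + 257.4*0.01 + 294.5*0.06
  = 0.603 + 20.592 + 2.574 + 17.670 = 41.439 m^2 sabins.
Target A₂ = 0.161·1261.26/2.62 = 77.505 sabins (V = 1261.26 m³).
Additional absorption ΔA = 77.505 − 41.439 = 36.1 sabins.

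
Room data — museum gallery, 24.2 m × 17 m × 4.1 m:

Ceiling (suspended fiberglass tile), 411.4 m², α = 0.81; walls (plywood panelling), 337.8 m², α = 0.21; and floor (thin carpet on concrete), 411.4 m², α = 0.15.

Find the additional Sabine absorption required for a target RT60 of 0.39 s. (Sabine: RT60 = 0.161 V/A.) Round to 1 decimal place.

230.4 sabins

Total absorption A₁ = 411.4×0.81 + 337.8×0.21 + 411.4×0.15
  = 333.234 + 70.938 + 61.710 = 465.882 m² sabins.
V = 1686.74 m³. Required absorption A₂ = 0.161 × 1686.74 / 0.39 = 696.321 sabins.
ΔA = A₂ − A₁ = 696.321 − 465.882 = 230.4 sabins.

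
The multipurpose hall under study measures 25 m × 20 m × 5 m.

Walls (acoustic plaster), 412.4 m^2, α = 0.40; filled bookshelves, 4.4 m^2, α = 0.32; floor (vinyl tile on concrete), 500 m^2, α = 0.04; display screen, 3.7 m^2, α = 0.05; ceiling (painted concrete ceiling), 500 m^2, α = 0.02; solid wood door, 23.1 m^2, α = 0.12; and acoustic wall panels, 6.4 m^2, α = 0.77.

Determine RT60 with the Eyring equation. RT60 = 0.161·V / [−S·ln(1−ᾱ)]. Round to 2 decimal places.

1.83 sec

S = Σ Sᵢ = 1450.0 m^2.
Absorption A = 412.4·0.40 + 4.4·0.32 + 500·0.04 + 3.7·0.05 + 500·0.02 + 23.1·0.12 + 6.4·0.77 = 204.253 sabins.
Mean coefficient ᾱ = A/S = 0.1409.
−S·ln(1−ᾱ) = −1450.0 × ln(1 − 0.1409) = 220.211.
V = 25 × 20 × 5 = 2500 m³.
T = 0.161·V/[−S·ln(1−ᾱ)] = 0.161·2500/220.211 = 1.83 s.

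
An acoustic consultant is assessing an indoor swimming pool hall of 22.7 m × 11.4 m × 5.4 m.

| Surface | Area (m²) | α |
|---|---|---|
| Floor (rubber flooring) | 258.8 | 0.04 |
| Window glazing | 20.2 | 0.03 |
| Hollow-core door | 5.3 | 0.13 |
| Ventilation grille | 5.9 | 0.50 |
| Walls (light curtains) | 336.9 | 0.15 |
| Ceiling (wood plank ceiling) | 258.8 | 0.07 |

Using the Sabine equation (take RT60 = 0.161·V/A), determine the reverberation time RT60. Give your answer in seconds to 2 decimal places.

Total absorption A = 258.8·0.04 + 20.2·0.03 + 5.3·0.13 + 5.9·0.50 + 336.9·0.15 + 258.8·0.07
  = 10.352 + 0.606 + 0.689 + 2.950 + 50.535 + 18.116 = 83.248 m² sabins.
Room volume: 1397.412 m³.
RT60 = 0.161 · V / A = 0.161 × 1397.412 / 83.248 = 2.70 s.

2.70 seconds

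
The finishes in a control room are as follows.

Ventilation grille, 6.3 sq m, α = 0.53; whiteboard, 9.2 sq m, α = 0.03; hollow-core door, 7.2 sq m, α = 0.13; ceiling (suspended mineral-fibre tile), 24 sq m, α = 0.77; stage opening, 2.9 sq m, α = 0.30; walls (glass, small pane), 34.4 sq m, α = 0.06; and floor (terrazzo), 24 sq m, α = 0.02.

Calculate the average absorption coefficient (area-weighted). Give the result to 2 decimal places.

S = Σ Sᵢ = 6.3 + 9.2 + 7.2 + 24 + 2.9 + 34.4 + 24 = 108.0 sq m.
A = 6.3·0.53 + 9.2·0.03 + 7.2·0.13 + 24·0.77 + 2.9·0.30 + 34.4·0.06 + 24·0.02 = 26.445 sabins.
ᾱ = A/S = 0.24.

0.24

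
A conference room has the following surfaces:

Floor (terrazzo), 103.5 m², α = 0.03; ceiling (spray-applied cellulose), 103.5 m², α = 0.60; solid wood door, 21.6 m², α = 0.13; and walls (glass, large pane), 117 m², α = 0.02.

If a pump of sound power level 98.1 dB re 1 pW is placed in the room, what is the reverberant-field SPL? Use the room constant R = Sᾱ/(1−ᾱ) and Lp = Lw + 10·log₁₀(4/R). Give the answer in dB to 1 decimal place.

Σ(Sᵢαᵢ) = 103.5·0.03 + 103.5·0.60 + 21.6·0.13 + 117·0.02 = 70.353; total area S = 345.6 m².
ᾱ = 0.2036, so room constant R = A/(1−ᾱ) = 88.339 m².
Lp = 98.1 + 10·log₁₀(4/88.339) = 98.1 + (-13.44) = 84.7 dB.

84.7 dB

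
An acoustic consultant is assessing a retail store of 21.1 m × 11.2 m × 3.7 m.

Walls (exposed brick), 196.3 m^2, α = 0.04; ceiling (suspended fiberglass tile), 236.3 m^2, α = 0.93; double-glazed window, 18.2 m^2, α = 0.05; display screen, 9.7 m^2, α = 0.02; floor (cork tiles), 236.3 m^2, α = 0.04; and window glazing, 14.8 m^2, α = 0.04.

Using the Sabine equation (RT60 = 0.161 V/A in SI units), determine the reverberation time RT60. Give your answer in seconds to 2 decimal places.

0.59 s

Summing Sᵢαᵢ: 7.852 + 219.759 + 0.910 + 0.194 + 9.452 + 0.592 → A = 238.759 sabins.
V = 21.1·11.2·3.7 = 874.384 m³.
RT60 = 0.161 · V / A = 0.161 × 874.384 / 238.759 = 0.59 s.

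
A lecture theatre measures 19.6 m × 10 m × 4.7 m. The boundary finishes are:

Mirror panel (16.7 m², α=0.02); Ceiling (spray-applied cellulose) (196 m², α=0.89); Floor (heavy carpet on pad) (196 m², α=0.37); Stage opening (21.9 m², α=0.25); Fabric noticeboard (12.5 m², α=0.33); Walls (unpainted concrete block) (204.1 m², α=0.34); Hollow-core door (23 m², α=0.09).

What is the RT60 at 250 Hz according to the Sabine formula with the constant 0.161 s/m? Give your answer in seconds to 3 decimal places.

Equivalent absorption area: A = 16.7·0.02 + 196·0.89 + 196·0.37 + 21.9·0.25 + 12.5·0.33 + 204.1·0.34 + 23·0.09 = 328.358 m².
Volume V = 19.6 × 10 × 4.7 = 921.2 m³.
Sabine: RT60 = 0.161 × 921.2 / 328.358 = 0.452 s.

0.452 sec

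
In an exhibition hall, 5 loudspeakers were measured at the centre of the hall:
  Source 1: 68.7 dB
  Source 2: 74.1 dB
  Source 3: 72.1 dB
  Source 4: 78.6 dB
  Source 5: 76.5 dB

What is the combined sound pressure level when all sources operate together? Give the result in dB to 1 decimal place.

82.2 dB

Sum in the linear (power) domain: Σ 10^(Lᵢ/10) = 10^(68.7/10) + 10^(74.1/10) + 10^(72.1/10) + 10^(78.6/10) + 10^(76.5/10) = 1.664e+08.
Combined level = 10 log₁₀(1.664e+08) = 82.2 dB.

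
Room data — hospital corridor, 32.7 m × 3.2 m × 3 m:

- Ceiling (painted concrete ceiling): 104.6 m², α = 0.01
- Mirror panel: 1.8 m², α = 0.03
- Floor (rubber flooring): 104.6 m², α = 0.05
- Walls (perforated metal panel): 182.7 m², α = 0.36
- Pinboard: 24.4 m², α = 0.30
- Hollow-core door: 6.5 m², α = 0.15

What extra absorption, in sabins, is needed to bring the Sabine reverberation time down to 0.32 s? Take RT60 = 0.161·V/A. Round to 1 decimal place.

77.5 sabins

Equivalent absorption area: A₁ = 104.6·0.01 + 1.8·0.03 + 104.6·0.05 + 182.7·0.36 + 24.4·0.30 + 6.5·0.15 = 80.397 m².
For T = 0.32 s, need A₂ = 0.161·V/T = 0.161·313.92/0.32 = 157.941 sabins.
ΔA = A₂ − A₁ = 157.941 − 80.397 = 77.5 sabins.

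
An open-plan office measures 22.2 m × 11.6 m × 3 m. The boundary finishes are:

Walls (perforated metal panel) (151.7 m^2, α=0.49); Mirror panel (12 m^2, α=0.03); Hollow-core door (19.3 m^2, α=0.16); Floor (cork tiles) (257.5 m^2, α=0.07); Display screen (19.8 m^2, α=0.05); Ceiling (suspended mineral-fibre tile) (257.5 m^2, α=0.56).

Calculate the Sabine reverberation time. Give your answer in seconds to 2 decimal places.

0.52 s

A = Σ Sᵢαᵢ = 151.7*0.49 + 12*0.03 + 19.3*0.16 + 257.5*0.07 + 19.8*0.05 + 257.5*0.56 = 240.996 sabins.
V = 22.2·11.6·3 = 772.56 m³.
T = 0.161 V/A = 0.161·772.56/240.996 = 0.52 s.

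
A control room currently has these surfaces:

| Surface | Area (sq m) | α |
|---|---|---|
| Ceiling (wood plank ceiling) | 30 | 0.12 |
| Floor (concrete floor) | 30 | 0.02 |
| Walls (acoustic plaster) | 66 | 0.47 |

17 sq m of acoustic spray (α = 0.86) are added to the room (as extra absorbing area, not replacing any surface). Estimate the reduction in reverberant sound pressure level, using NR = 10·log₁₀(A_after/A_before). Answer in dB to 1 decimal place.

1.5 dB

Total absorption A_before = 30*0.12 + 30*0.02 + 66*0.47
  = 3.600 + 0.600 + 31.020 = 35.220 sq m sabins.
Added absorption = 17 × 0.86 = 14.620 sabins.
A_after = 35.220 + 14.620 = 49.840 sabins.
NR = 10·log₁₀(49.840/35.220) = 1.5 dB.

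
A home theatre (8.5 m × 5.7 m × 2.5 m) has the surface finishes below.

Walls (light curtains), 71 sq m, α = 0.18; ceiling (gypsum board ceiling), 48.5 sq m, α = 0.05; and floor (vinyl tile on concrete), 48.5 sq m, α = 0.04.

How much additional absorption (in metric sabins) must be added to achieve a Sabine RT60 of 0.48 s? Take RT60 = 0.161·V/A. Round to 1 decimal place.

23.5 sabins

Equivalent absorption area: A₁ = 71·0.18 + 48.5·0.05 + 48.5·0.04 = 17.145 sq m.
V = 121.125 m³. Required absorption A₂ = 0.161 × 121.125 / 0.48 = 40.627 sabins.
Additional absorption ΔA = 40.627 − 17.145 = 23.5 sabins.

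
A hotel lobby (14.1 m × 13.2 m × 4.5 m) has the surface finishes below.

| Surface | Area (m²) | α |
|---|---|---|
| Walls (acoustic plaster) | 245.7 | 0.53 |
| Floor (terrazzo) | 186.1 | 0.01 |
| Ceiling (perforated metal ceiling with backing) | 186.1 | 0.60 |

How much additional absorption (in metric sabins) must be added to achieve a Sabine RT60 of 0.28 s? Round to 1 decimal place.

Summing Sᵢαᵢ: 130.221 + 1.861 + 111.660 → A₁ = 243.742 sabins.
Target A₂ = 0.161·837.54/0.28 = 481.585 sabins (V = 837.54 m³).
Additional absorption ΔA = 481.585 − 243.742 = 237.8 sabins.

237.8 sabins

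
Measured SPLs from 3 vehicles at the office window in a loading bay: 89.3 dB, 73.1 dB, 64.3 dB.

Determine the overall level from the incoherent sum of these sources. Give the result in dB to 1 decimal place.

89.4 dB

Sum in the linear (power) domain: Σ 10^(Lᵢ/10) = 10^(89.3/10) + 10^(73.1/10) + 10^(64.3/10) = 8.742e+08.
L_total = 10·log₁₀(8.742e+08) = 89.4 dB.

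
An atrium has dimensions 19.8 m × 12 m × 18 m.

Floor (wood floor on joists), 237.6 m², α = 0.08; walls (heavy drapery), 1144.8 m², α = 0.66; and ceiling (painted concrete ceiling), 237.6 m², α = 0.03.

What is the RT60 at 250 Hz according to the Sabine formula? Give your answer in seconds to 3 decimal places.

Equivalent absorption area: A = 237.6*0.08 + 1144.8*0.66 + 237.6*0.03 = 781.704 m².
Room volume: 4276.8 m³.
T = 0.161 V/A = 0.161·4276.8/781.704 = 0.881 s.

0.881 sec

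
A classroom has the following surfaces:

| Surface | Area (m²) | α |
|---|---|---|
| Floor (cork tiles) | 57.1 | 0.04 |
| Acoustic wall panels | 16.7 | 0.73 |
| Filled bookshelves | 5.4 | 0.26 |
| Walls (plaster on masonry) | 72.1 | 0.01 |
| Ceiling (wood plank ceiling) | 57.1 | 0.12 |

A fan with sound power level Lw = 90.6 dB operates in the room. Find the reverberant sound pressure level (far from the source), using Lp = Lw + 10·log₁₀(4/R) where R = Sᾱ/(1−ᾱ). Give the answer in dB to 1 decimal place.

A = 23.452 sabins; S = 208.4 m².
ᾱ = 0.1125, so room constant R = A/(1−ᾱ) = 26.425 m².
Lp = 90.6 + 10·log₁₀(4/26.425) = 90.6 + (-8.20) = 82.4 dB.

82.4 dB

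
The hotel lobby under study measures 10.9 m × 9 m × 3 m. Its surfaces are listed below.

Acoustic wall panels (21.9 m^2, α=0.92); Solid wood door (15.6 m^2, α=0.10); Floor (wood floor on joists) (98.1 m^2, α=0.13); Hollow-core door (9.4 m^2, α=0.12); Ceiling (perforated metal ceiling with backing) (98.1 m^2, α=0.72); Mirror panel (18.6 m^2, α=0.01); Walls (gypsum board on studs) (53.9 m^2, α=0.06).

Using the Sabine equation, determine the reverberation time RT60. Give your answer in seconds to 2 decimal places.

0.43 seconds

Equivalent absorption area: A = 21.9*0.92 + 15.6*0.10 + 98.1*0.13 + 9.4*0.12 + 98.1*0.72 + 18.6*0.01 + 53.9*0.06 = 109.641 m^2.
V = 10.9·9·3 = 294.3 m³.
RT60 = 0.161 · V / A = 0.161 × 294.3 / 109.641 = 0.43 s.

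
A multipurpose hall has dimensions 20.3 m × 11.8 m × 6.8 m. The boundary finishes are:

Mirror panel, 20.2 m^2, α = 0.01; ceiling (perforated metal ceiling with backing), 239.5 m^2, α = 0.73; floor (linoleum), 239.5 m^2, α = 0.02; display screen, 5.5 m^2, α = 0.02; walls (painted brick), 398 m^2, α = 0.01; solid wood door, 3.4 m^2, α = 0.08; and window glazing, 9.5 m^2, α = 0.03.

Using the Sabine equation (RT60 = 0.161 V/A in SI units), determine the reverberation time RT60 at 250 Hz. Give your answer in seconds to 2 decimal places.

Summing Sᵢαᵢ: 0.202 + 174.835 + 4.790 + 0.110 + 3.980 + 0.272 + 0.285 → A = 184.474 sabins.
V = 20.3·11.8·6.8 = 1628.872 m³.
RT60 = 0.161 · V / A = 0.161 × 1628.872 / 184.474 = 1.42 s.

1.42 seconds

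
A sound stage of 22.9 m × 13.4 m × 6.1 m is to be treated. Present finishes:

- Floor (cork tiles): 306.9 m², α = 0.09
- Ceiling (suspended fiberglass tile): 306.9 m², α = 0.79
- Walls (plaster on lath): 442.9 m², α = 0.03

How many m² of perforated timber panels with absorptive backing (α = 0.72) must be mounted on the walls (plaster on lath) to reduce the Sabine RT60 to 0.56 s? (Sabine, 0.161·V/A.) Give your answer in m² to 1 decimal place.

369.3

Summing Sᵢαᵢ: 27.621 + 242.451 + 13.287 → A₁ = 283.359 sabins.
V = 1871.846 m³. Target absorption A₂ = 0.161 × 1871.846 / 0.56 = 538.156 sabins.
ΔA needed = 538.156 − 283.359 = 254.797 sabins.
Each m² of panel replacing the walls (plaster on lath) adds (0.72 − 0.03) = 0.69 sabins.
Area = ΔA/Δα = 254.797/0.69 = 369.3 m².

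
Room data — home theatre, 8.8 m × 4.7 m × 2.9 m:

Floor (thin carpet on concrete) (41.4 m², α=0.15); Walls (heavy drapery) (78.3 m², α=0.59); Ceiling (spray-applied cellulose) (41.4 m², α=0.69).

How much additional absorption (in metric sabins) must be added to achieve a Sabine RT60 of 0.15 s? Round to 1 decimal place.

A₁ = Σ Sᵢαᵢ = 41.4×0.15 + 78.3×0.59 + 41.4×0.69 = 80.973 sabins.
For T = 0.15 s, need A₂ = 0.161·V/T = 0.161·119.944/0.15 = 128.740 sabins.
ΔA = A₂ − A₁ = 128.740 − 80.973 = 47.8 sabins.

47.8 sabins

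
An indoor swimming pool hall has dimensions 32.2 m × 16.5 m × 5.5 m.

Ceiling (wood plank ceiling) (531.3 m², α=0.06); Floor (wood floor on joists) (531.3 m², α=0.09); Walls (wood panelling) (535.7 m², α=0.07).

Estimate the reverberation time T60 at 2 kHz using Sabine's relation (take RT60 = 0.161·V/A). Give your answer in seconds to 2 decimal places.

4.01 s

A = Σ Sᵢαᵢ = 531.3·0.06 + 531.3·0.09 + 535.7·0.07 = 117.194 sabins.
V = 32.2·16.5·5.5 = 2922.15 m³.
Sabine: RT60 = 0.161 × 2922.15 / 117.194 = 4.01 s.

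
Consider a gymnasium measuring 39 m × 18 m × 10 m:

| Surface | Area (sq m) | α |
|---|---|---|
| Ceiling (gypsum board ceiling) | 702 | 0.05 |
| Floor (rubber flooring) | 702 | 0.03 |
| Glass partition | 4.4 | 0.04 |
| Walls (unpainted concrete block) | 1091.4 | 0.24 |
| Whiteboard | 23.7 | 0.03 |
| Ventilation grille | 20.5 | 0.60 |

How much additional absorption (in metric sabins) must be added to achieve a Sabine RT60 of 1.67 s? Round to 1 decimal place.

Equivalent absorption area: A₁ = 702*0.05 + 702*0.03 + 4.4*0.04 + 1091.4*0.24 + 23.7*0.03 + 20.5*0.60 = 331.283 sq m.
V = 7020 m³. Required absorption A₂ = 0.161 × 7020 / 1.67 = 676.778 sabins.
Shortfall: 676.778 − 331.283 = 345.5 sabins.

345.5 sabins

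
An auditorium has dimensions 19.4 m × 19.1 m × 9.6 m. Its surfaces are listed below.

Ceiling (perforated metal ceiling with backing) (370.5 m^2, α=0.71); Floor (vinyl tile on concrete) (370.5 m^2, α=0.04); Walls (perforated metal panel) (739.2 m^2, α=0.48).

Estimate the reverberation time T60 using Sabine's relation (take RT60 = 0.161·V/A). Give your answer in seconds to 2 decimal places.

Equivalent absorption area: A = 370.5*0.71 + 370.5*0.04 + 739.2*0.48 = 632.691 m^2.
Room volume: 3557.184 m³.
RT60 = 0.161 · V / A = 0.161 × 3557.184 / 632.691 = 0.91 s.

0.91 s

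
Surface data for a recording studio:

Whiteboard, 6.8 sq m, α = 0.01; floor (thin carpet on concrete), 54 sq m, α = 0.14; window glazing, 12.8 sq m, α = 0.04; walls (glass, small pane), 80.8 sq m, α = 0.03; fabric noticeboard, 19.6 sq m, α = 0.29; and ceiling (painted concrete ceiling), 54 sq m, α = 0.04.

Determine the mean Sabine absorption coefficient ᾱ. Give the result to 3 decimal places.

Total surface area S = 228.0 sq m.
A = 6.8·0.01 + 54·0.14 + 12.8·0.04 + 80.8·0.03 + 19.6·0.29 + 54·0.04 = 18.408 sabins.
ᾱ = 18.408 / 228.0 = 0.081.

0.081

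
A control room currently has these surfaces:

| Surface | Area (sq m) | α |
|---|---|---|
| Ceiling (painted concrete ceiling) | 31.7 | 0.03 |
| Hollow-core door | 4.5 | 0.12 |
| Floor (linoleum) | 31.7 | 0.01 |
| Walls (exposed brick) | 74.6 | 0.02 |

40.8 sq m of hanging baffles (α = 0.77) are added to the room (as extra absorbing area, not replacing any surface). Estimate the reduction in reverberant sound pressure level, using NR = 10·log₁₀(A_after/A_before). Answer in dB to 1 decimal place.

10.2 dB

A_before = Σ Sᵢαᵢ = 31.7*0.03 + 4.5*0.12 + 31.7*0.01 + 74.6*0.02 = 3.300 sabins.
Treatment contributes 40.8·0.77 = 31.416 sabins.
A_after = 3.300 + 31.416 = 34.716 sabins.
Reduction = 10 log₁₀(A_after/A_before) = 10 log₁₀(10.5200) = 10.2 dB.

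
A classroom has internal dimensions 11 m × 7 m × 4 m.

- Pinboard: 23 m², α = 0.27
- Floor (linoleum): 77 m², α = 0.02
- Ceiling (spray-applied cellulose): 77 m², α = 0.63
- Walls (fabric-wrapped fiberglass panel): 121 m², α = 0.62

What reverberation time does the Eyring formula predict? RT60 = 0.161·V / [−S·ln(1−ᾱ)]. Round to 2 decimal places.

S = Σ Sᵢ = 298.0 m².
Σ(Sᵢαᵢ) = 23×0.27 + 77×0.02 + 77×0.63 + 121×0.62 = 131.280.
Mean coefficient ᾱ = A/S = 0.4405.
−S·ln(1−ᾱ) = −298.0 × ln(1 − 0.4405) = 173.052.
V = 11 × 7 × 4 = 308 m³.
T = 0.161·V/[−S·ln(1−ᾱ)] = 0.161·308/173.052 = 0.29 s.

0.29 seconds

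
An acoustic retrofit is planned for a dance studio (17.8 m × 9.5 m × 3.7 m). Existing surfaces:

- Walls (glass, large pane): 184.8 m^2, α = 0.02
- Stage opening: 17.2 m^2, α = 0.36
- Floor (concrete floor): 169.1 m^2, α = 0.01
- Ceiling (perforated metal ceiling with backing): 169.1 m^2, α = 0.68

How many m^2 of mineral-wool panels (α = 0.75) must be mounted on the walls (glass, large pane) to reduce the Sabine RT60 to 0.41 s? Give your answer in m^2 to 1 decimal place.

163.2

Summing Sᵢαᵢ: 3.696 + 6.192 + 1.691 + 114.988 → A₁ = 126.567 sabins.
Required A₂ = 0.161·625.67/0.41 = 245.690 sabins.
Absorption to add: 245.690 − 126.567 = 119.123 sabins.
Each m^2 of panel replacing the walls (glass, large pane) adds (0.75 − 0.02) = 0.73 sabins.
Panel area = 119.123 / 0.73 = 163.2 m^2.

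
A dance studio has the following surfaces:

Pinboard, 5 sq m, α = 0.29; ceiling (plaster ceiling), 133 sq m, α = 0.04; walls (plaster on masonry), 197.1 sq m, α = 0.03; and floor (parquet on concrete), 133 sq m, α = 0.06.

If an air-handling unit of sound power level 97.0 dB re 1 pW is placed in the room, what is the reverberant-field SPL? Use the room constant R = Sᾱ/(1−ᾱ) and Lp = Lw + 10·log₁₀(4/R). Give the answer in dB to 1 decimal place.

A = 20.663 sabins; S = 468.1 sq m.
ᾱ = 20.663/468.1 = 0.0441; R = Sᾱ/(1−ᾱ) = 20.663/(1−0.0441) = 21.616 sq m.
Lp = 97.0 + 10·log₁₀(4/21.616) = 97.0 + (-7.33) = 89.7 dB.

89.7 dB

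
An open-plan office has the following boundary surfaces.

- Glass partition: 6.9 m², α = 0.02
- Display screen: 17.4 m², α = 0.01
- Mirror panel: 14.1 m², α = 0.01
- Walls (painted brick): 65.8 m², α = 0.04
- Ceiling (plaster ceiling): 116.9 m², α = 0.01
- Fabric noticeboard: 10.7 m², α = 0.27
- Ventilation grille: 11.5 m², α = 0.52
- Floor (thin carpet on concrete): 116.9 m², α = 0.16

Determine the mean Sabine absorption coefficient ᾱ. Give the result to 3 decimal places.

0.088

Total surface area S = 360.2 m².
Σ(Sᵢαᵢ) = 6.9·0.02 + 17.4·0.01 + 14.1·0.01 + 65.8·0.04 + 116.9·0.01 + 10.7·0.27 + 11.5·0.52 + 116.9·0.16 = 31.827.
ᾱ = A/S = 0.088.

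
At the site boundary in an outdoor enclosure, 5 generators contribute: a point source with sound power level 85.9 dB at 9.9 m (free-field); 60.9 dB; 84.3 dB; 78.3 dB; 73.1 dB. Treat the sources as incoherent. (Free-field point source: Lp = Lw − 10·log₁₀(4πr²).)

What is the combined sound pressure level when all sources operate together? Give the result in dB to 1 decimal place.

85.5 dB

Source at 9.9 m: Lp = 85.9 − 10·log₁₀(4π·9.9²) = 85.9 − 10·log₁₀(1231.630) = 55.0 dB.
Converting to relative power and adding: 10^(55.0/10) + 10^(60.9/10) + 10^(84.3/10) + 10^(78.3/10) + 10^(73.1/10) = 3.587e+08.
Back to dB: 10·log₁₀ Σ = 85.5 dB.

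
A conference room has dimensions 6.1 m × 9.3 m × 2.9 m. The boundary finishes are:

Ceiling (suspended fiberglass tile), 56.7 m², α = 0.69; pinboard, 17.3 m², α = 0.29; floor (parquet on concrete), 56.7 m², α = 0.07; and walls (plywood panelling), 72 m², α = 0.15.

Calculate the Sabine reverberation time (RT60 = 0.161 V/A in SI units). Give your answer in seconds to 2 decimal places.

Summing Sᵢαᵢ: 39.123 + 5.017 + 3.969 + 10.800 → A = 58.909 sabins.
V = 6.1·9.3·2.9 = 164.517 m³.
RT60 = 0.161 · V / A = 0.161 × 164.517 / 58.909 = 0.45 s.

0.45 seconds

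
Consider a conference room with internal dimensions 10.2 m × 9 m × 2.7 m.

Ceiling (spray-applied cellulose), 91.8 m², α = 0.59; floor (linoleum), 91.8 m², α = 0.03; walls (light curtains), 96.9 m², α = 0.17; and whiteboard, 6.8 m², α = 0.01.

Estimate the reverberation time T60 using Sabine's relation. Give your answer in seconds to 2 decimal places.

0.54 seconds

Total absorption A = 91.8×0.59 + 91.8×0.03 + 96.9×0.17 + 6.8×0.01
  = 54.162 + 2.754 + 16.473 + 0.068 = 73.457 m² sabins.
Volume V = 10.2 × 9 × 2.7 = 247.86 m³.
Sabine: RT60 = 0.161 × 247.86 / 73.457 = 0.54 s.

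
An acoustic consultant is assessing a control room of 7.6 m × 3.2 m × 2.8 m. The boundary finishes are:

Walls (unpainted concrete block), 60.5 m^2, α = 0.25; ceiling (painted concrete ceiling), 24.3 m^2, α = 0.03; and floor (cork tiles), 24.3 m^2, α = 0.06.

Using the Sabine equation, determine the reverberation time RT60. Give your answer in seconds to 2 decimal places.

0.63 s

Total absorption A = 60.5*0.25 + 24.3*0.03 + 24.3*0.06
  = 15.125 + 0.729 + 1.458 = 17.312 m^2 sabins.
V = 7.6·3.2·2.8 = 68.096 m³.
T = 0.161 V/A = 0.161·68.096/17.312 = 0.63 s.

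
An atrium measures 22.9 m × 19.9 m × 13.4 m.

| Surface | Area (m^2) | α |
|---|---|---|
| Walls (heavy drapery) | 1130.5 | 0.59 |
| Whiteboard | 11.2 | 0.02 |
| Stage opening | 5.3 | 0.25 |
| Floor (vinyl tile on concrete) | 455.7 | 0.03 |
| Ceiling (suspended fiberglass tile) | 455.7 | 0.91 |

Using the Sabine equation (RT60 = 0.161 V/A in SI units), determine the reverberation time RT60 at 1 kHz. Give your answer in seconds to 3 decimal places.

0.896 s

A = Σ Sᵢαᵢ = 1130.5*0.59 + 11.2*0.02 + 5.3*0.25 + 455.7*0.03 + 455.7*0.91 = 1096.902 sabins.
V = 22.9·19.9·13.4 = 6106.514 m³.
T = 0.161 V/A = 0.161·6106.514/1096.902 = 0.896 s.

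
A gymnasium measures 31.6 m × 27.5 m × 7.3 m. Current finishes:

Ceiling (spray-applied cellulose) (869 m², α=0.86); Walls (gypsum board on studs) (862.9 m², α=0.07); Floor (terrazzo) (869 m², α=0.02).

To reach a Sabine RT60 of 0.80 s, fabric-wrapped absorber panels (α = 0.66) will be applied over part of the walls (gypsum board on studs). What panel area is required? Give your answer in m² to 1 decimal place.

A₁ = Σ Sᵢαᵢ = 869×0.86 + 862.9×0.07 + 869×0.02 = 825.123 sabins.
Required A₂ = 0.161·6343.7/0.80 = 1276.670 sabins.
Absorption to add: 1276.670 − 825.123 = 451.547 sabins.
Each m² of panel replacing the walls (gypsum board on studs) adds (0.66 − 0.07) = 0.59 sabins.
Area = ΔA/Δα = 451.547/0.59 = 765.3 m².

765.3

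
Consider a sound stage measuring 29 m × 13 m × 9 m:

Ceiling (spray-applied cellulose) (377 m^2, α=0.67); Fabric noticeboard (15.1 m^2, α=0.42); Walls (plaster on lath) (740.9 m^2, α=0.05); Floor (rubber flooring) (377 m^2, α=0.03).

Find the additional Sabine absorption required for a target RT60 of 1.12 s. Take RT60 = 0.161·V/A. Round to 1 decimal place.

180.5 sabins

Total absorption A₁ = 377×0.67 + 15.1×0.42 + 740.9×0.05 + 377×0.03
  = 252.590 + 6.342 + 37.045 + 11.310 = 307.287 m^2 sabins.
For T = 1.12 s, need A₂ = 0.161·V/T = 0.161·3393/1.12 = 487.744 sabins.
ΔA = A₂ − A₁ = 487.744 − 307.287 = 180.5 sabins.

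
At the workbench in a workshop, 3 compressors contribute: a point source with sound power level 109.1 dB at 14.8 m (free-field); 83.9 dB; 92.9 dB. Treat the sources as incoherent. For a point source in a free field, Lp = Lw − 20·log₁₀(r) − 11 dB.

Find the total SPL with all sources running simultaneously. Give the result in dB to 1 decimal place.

93.5 dB

Source at 14.8 m: Lp = 109.1 − 20·log₁₀(14.8) − 11 = 74.7 dB.
Sum in the linear (power) domain: Σ 10^(Lᵢ/10) = 10^(74.7/10) + 10^(83.9/10) + 10^(92.9/10) = 2.225e+09.
Back to dB: 10·log₁₀ Σ = 93.5 dB.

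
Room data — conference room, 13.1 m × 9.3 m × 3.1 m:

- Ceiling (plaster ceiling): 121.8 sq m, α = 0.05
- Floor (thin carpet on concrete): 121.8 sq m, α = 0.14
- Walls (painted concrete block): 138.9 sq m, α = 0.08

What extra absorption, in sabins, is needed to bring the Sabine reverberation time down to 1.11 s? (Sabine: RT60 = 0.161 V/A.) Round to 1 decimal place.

20.5 sabins

A₁ = Σ Sᵢαᵢ = 121.8*0.05 + 121.8*0.14 + 138.9*0.08 = 34.254 sabins.
Target A₂ = 0.161·377.673/1.11 = 54.780 sabins (V = 377.673 m³).
ΔA = A₂ − A₁ = 54.780 − 34.254 = 20.5 sabins.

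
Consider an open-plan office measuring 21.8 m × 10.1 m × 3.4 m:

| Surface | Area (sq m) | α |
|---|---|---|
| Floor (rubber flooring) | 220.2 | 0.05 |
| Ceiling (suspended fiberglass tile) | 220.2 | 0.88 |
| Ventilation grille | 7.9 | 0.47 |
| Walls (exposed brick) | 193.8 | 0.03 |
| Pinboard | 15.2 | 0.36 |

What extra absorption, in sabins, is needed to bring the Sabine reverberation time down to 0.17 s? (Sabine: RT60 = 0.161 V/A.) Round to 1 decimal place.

489.2 sabins

Summing Sᵢαᵢ: 11.010 + 193.776 + 3.713 + 5.814 + 5.472 → A₁ = 219.785 sabins.
V = 748.612 m³. Required absorption A₂ = 0.161 × 748.612 / 0.17 = 708.980 sabins.
ΔA = A₂ − A₁ = 708.980 − 219.785 = 489.2 sabins.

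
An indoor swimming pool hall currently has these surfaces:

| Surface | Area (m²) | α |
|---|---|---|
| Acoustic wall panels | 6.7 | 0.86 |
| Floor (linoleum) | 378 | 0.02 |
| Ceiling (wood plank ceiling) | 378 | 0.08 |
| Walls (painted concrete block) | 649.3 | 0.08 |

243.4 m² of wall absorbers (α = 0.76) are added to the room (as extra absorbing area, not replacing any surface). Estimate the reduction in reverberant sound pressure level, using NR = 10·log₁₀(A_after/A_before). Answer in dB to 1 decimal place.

4.7 dB

Summing Sᵢαᵢ: 5.762 + 7.560 + 30.240 + 51.944 → A_before = 95.506 sabins.
Added absorption = 243.4 × 0.76 = 184.984 sabins.
A_after = 95.506 + 184.984 = 280.490 sabins.
NR = 10·log₁₀(280.490/95.506) = 4.7 dB.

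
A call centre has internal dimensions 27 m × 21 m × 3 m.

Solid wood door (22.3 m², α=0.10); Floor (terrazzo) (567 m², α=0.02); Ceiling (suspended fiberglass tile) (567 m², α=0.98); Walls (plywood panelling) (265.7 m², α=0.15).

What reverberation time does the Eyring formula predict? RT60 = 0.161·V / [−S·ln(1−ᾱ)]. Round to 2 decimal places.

Total surface area S = 22.3 + 567 + 567 + 265.7 = 1422.0 m².
Absorption A = 22.3·0.10 + 567·0.02 + 567·0.98 + 265.7·0.15 = 609.085 sabins.
ᾱ = 609.085 / 1422.0 = 0.4283.
Eyring denominator: −S ln(1−ᾱ) = 795.098.
V = 27 × 21 × 3 = 1701 m³.
RT60 = 0.161 × 1701 / 795.098 = 0.34 s.

0.34 s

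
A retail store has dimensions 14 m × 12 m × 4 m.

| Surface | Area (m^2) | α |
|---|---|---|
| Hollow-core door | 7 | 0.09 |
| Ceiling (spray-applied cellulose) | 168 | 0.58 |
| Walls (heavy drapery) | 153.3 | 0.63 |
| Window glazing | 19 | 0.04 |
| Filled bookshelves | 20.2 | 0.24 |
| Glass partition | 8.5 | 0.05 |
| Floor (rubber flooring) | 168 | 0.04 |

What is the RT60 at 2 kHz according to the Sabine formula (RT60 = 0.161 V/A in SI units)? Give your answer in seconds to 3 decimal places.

Total absorption A = 7*0.09 + 168*0.58 + 153.3*0.63 + 19*0.04 + 20.2*0.24 + 8.5*0.05 + 168*0.04
  = 0.630 + 97.440 + 96.579 + 0.760 + 4.848 + 0.425 + 6.720 = 207.402 m^2 sabins.
V = 14·12·4 = 672 m³.
T = 0.161 V/A = 0.161·672/207.402 = 0.522 s.

0.522 seconds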